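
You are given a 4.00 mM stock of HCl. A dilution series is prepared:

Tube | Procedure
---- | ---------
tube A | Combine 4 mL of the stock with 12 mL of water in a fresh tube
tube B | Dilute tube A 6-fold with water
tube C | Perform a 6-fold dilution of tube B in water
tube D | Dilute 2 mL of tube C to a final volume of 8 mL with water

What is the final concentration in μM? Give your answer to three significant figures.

Step 1: 4 mL + 12 mL = 16 mL total → factor 16/4 = 4
Step 2: 6-fold → factor 6
Step 3: 6-fold → factor 6
Step 4: 2 mL brought to 8 mL → factor 8/2 = 4
Overall dilution factor = 4 × 6 × 6 × 4 = 576
Final = 4.00 mM / 576 = 0.006944 mM = 6.94 μM

6.94 μM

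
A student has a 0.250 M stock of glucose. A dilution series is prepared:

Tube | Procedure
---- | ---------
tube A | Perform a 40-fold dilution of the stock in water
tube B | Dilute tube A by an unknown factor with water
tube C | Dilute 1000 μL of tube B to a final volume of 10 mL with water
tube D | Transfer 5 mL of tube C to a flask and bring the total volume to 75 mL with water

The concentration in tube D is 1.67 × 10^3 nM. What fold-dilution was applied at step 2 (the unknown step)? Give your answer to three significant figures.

Step 1: 40-fold → factor 40
Step 2: unknown factor x
Step 3: 1000 μL brought to 10 mL → factor 10000/1000 = 10
Step 4: 5 mL brought to 75 mL → factor 75/5 = 15
Product of known-step factors = 6000
Overall factor = 0.250 M / (1.67 × 10^3 nM) = 1.497 × 10^5
x = 1.497 × 10^5 / 6000 = 25.0

25.0-fold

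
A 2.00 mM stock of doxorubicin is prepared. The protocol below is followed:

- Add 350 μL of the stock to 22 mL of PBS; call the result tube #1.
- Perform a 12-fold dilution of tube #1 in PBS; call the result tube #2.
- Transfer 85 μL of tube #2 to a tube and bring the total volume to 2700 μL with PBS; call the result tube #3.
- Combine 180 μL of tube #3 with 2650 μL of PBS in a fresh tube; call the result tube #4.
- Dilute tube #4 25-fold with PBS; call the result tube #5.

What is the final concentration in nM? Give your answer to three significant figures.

Step 1: 350 μL + 22 mL = 22350 μL total → factor 22350/350 = 63.857
Step 2: 12-fold → factor 12
Step 3: 85 μL brought to 2700 μL → factor 2700/85 = 31.765
Step 4: 180 μL + 2650 μL = 2830 μL total → factor 2830/180 = 15.722
Step 5: 25-fold → factor 25
Overall dilution factor = 63.857 × 12 × 31.765 × 15.722 × 25 = 9.5673 × 10^6
Final = 2.00 mM / 9.5673 × 10^6 = 2.090 × 10^-7 mM = 0.209 nM

0.209 nM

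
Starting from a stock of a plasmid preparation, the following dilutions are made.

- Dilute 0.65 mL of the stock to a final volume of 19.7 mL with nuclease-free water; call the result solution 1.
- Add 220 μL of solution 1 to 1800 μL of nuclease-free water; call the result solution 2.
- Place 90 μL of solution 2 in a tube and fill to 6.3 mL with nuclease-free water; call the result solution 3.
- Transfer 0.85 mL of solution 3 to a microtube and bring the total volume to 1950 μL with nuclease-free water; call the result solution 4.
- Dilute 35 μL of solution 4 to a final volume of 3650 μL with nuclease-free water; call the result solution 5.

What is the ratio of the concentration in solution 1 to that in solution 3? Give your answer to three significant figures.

Step 1: 0.65 mL brought to 19.7 mL → factor 19.7/0.65 = 30.308
Step 2: 220 μL + 1800 μL = 2020 μL total → factor 2020/220 = 9.1818
Step 3: 90 μL brought to 6.3 mL → factor 6300/90 = 70
Dilution factor to solution 1 = 30.308; to solution 3 = 19480
[solution 1]/[solution 3] = (factor to solution 3)/(factor to solution 1) = 19480/30.308 = 643

643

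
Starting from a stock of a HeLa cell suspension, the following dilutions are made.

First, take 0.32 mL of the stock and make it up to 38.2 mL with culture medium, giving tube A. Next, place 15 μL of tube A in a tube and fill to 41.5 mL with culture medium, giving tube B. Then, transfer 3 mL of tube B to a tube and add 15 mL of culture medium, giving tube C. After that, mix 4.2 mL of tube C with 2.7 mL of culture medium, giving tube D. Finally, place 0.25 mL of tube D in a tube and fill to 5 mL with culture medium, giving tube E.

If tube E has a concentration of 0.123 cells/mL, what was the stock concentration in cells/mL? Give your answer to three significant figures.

Step 1: 0.32 mL brought to 38.2 mL → factor 38.2/0.32 = 119.38
Step 2: 15 μL brought to 41.5 mL → factor 41500/15 = 2766.7
Step 3: 3 mL + 15 mL = 18 mL total → factor 18/3 = 6
Step 4: 4.2 mL + 2.7 mL = 6.9 mL total → factor 6.9/4.2 = 1.6429
Step 5: 0.25 mL brought to 5 mL → factor 5/0.25 = 20
Overall dilution factor = 119.38 × 2766.7 × 6 × 1.6429 × 20 = 6.5111 × 10^7
Stock = 0.123 cells/mL × 6.5111 × 10^7 = 8.01 × 10^6 cells/mL

8.01 × 10^6 cells/mL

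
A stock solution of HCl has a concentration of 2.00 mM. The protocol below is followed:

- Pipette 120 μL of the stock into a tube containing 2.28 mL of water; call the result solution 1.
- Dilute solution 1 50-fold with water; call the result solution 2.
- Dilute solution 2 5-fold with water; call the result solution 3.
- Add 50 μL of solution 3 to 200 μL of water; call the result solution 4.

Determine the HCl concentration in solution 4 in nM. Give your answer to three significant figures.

Step 1: 120 μL + 2.28 mL = 2400 μL total → factor 2400/120 = 20
Step 2: 50-fold → factor 50
Step 3: 5-fold → factor 5
Step 4: 50 μL + 200 μL = 250 μL total → factor 250/50 = 5
Overall dilution factor = 20 × 50 × 5 × 5 = 25000
Final = 2.00 mM / 25000 = 8.000 × 10^-5 mM = 80.0 nM

80.0 nM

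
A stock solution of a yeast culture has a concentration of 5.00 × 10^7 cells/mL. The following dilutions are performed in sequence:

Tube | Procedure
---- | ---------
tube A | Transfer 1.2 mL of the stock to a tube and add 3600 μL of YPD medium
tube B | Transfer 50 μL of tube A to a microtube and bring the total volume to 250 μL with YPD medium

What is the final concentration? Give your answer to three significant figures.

2.50 × 10^6 cells/mL

Step 1: 1.2 mL + 3600 μL = 4.8 mL total → factor 4.8/1.2 = 4
Step 2: 50 μL brought to 250 μL → factor 250/50 = 5
Overall dilution factor = 4 × 5 = 20
Final = 5.00 × 10^7 cells/mL / 20 = 2.50 × 10^6 cells/mL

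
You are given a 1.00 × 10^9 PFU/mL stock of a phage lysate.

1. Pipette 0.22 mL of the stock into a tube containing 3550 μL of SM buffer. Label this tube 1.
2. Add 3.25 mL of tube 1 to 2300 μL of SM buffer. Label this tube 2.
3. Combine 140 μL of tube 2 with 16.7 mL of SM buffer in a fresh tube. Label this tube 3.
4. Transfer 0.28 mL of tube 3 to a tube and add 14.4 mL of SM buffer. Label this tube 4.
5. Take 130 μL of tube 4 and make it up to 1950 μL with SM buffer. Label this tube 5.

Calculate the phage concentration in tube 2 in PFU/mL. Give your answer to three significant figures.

3.42 × 10^7 PFU/mL

Step 1: 0.22 mL + 3550 μL = 3.77 mL total → factor 3.77/0.22 = 17.136
Step 2: 3.25 mL + 2300 μL = 5.55 mL total → factor 5.55/3.25 = 1.7077
Dilution factor through tube 2 = 17.136 × 1.7077 = 29.264
[tube 2] = 1.00 × 10^9 PFU/mL / 29.264 = 3.42 × 10^7 PFU/mL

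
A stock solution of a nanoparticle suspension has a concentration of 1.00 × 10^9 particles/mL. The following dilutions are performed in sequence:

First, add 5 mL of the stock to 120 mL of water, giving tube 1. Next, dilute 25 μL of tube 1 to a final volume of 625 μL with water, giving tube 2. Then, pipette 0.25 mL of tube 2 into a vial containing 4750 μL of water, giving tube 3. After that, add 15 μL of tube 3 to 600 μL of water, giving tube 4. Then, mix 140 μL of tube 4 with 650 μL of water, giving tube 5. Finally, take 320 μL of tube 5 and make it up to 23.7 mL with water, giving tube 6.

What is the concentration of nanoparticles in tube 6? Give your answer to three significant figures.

Step 1: 5 mL + 120 mL = 125 mL total → factor 125/5 = 25
Step 2: 25 μL brought to 625 μL → factor 625/25 = 25
Step 3: 0.25 mL + 4750 μL = 5 mL total → factor 5/0.25 = 20
Step 4: 15 μL + 600 μL = 615 μL total → factor 615/15 = 41
Step 5: 140 μL + 650 μL = 790 μL total → factor 790/140 = 5.6429
Step 6: 320 μL brought to 23.7 mL → factor 23700/320 = 74.062
Overall dilution factor = 25 × 25 × 20 × 41 × 5.6429 × 74.062 = 2.1419 × 10^8
Final = 1.00 × 10^9 particles/mL / 2.1419 × 10^8 = 4.67 particles/mL

4.67 particles/mL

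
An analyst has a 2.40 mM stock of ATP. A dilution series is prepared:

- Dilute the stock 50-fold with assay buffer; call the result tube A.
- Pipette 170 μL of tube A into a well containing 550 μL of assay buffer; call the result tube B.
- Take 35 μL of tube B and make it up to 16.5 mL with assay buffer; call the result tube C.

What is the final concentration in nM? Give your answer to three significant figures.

24.0 nM

Step 1: 50-fold → factor 50
Step 2: 170 μL + 550 μL = 720 μL total → factor 720/170 = 4.2353
Step 3: 35 μL brought to 16.5 mL → factor 16500/35 = 471.43
Overall dilution factor = 50 × 4.2353 × 471.43 = 99832
Final = 2.40 mM / 99832 = 2.404 × 10^-5 mM = 24.0 nM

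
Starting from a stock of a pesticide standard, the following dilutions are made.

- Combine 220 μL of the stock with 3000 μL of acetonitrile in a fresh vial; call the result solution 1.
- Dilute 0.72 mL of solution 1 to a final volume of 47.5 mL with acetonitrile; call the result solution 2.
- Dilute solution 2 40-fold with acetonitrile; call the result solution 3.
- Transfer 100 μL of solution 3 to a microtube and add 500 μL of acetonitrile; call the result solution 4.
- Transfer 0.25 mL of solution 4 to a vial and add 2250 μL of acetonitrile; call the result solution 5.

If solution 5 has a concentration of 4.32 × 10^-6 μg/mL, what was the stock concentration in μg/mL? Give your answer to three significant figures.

10.0 μg/mL

Step 1: 220 μL + 3000 μL = 3220 μL total → factor 3220/220 = 14.636
Step 2: 0.72 mL brought to 47.5 mL → factor 47.5/0.72 = 65.972
Step 3: 40-fold → factor 40
Step 4: 100 μL + 500 μL = 600 μL total → factor 600/100 = 6
Step 5: 0.25 mL + 2250 μL = 2.5 mL total → factor 2.5/0.25 = 10
Overall dilution factor = 14.636 × 65.972 × 40 × 6 × 10 = 2.3174 × 10^6
Stock = 4.32 × 10^-6 μg/mL × 2.3174 × 10^6 = 10.0 μg/mL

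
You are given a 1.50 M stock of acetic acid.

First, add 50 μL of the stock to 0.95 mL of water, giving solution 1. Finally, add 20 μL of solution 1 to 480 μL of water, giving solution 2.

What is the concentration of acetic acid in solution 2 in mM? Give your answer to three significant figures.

Step 1: 50 μL + 0.95 mL = 1000 μL total → factor 1000/50 = 20
Step 2: 20 μL + 480 μL = 500 μL total → factor 500/20 = 25
Overall dilution factor = 20 × 25 = 500
Final = 1.50 M / 500 = 0.003000 M = 3.00 mM

3.00 mM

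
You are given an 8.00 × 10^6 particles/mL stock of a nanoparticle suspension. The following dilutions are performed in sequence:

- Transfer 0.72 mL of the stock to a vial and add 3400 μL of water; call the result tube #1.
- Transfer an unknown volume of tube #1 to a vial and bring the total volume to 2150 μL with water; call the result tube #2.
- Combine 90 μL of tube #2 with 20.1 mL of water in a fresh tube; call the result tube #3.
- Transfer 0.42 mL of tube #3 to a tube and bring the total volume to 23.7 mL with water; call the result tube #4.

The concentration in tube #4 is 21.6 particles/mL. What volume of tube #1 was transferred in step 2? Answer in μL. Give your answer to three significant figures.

420 μL

Step 1: 0.72 mL + 3400 μL = 4.12 mL total → factor 4.12/0.72 = 5.7222
Step 2: v brought to 2150 μL → factor = 2150 μL/v
Step 3: 90 μL + 20.1 mL = 20190 μL total → factor 20190/90 = 224.33
Step 4: 0.42 mL brought to 23.7 mL → factor 23.7/0.42 = 56.429
Product of known-step factors = 72437
Overall factor = 8.00 × 10^6 particles/mL / (21.6 particles/mL) = 3.7037 × 10^5
Step-2 factor = 3.7037 × 10^5 / 72437 = 5.113
v = 2150 μL / 5.113 = 420 μL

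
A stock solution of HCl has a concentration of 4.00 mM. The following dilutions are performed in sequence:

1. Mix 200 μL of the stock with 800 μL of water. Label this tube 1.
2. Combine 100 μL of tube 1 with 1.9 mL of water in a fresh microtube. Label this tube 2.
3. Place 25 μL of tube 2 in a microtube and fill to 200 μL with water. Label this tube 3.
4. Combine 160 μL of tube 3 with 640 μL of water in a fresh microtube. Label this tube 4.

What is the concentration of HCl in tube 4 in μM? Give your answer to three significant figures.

1.00 μM

Step 1: 200 μL + 800 μL = 1000 μL total → factor 1000/200 = 5
Step 2: 100 μL + 1.9 mL = 2000 μL total → factor 2000/100 = 20
Step 3: 25 μL brought to 200 μL → factor 200/25 = 8
Step 4: 160 μL + 640 μL = 800 μL total → factor 800/160 = 5
Overall dilution factor = 5 × 20 × 8 × 5 = 4000
Final = 4.00 mM / 4000 = 0.001000 mM = 1.00 μM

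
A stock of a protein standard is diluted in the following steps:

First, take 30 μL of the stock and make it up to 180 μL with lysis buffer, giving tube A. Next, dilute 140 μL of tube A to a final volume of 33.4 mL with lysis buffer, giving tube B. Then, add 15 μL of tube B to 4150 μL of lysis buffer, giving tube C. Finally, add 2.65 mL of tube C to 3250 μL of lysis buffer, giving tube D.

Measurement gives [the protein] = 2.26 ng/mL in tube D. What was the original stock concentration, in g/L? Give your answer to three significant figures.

2.00 g/L

Step 1: 30 μL brought to 180 μL → factor 180/30 = 6
Step 2: 140 μL brought to 33.4 mL → factor 33400/140 = 238.57
Step 3: 15 μL + 4150 μL = 4165 μL total → factor 4165/15 = 277.67
Step 4: 2.65 mL + 3250 μL = 5.9 mL total → factor 5.9/2.65 = 2.2264
Overall dilution factor = 6 × 238.57 × 277.67 × 2.2264 = 8.8491 × 10^5
Stock = 2.26 ng/mL × 8.8491 × 10^5 = 2.000 × 10^6 ng/mL = 2.00 g/L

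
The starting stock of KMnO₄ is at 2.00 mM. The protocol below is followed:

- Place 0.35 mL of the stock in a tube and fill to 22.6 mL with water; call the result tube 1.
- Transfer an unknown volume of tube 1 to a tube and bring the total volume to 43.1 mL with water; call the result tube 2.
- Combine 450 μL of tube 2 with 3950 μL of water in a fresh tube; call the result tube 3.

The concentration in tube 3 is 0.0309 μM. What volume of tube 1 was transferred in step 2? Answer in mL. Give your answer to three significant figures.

0.420 mL

Step 1: 0.35 mL brought to 22.6 mL → factor 22.6/0.35 = 64.571
Step 2: v brought to 43.1 mL → factor = 43.1 mL/v
Step 3: 450 μL + 3950 μL = 4400 μL total → factor 4400/450 = 9.7778
Product of known-step factors = 631.37
Overall factor = 2.00 mM / (0.0309 μM) = 64725
Step-2 factor = 64725 / 631.37 = 102.52
v = 43.1 mL / 102.52 = 0.420 mL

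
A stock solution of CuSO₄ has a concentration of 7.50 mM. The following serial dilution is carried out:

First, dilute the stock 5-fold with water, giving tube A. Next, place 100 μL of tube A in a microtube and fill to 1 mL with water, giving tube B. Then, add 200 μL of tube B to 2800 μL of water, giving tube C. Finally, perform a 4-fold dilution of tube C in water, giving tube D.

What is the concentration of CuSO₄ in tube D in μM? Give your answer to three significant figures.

2.50 μM

Step 1: 5-fold → factor 5
Step 2: 100 μL brought to 1 mL → factor 1000/100 = 10
Step 3: 200 μL + 2800 μL = 3000 μL total → factor 3000/200 = 15
Step 4: 4-fold → factor 4
Overall dilution factor = 5 × 10 × 15 × 4 = 3000
Final = 7.50 mM / 3000 = 0.002500 mM = 2.50 μM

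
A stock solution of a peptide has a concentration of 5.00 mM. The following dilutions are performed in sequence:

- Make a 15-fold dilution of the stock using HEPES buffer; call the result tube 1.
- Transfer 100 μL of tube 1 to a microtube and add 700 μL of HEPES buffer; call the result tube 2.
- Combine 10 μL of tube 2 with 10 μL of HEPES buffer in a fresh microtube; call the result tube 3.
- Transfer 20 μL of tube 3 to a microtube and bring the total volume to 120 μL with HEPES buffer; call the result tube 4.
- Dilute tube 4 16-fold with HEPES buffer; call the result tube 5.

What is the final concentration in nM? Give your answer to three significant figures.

217 nM

Step 1: 15-fold → factor 15
Step 2: 100 μL + 700 μL = 800 μL total → factor 800/100 = 8
Step 3: 10 μL + 10 μL = 20 μL total → factor 20/10 = 2
Step 4: 20 μL brought to 120 μL → factor 120/20 = 6
Step 5: 16-fold → factor 16
Overall dilution factor = 15 × 8 × 2 × 6 × 16 = 23040
Final = 5.00 mM / 23040 = 0.0002170 mM = 217 nM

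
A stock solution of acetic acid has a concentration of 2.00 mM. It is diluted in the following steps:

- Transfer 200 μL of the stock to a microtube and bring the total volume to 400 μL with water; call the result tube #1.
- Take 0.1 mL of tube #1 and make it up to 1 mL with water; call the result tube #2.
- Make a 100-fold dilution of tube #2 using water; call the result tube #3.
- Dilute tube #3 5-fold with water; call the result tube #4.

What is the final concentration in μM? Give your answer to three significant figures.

0.200 μM

Step 1: 200 μL brought to 400 μL → factor 400/200 = 2
Step 2: 0.1 mL brought to 1 mL → factor 1/0.1 = 10
Step 3: 100-fold → factor 100
Step 4: 5-fold → factor 5
Overall dilution factor = 2 × 10 × 100 × 5 = 10000
Final = 2.00 mM / 10000 = 0.0002000 mM = 0.200 μM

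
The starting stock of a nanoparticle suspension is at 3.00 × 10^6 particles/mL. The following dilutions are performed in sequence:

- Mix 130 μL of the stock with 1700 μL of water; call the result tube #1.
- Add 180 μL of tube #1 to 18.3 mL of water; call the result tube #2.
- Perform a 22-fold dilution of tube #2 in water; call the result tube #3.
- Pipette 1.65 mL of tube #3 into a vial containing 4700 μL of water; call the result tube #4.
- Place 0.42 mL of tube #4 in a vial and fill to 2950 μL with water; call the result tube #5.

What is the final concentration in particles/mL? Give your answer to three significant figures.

Step 1: 130 μL + 1700 μL = 1830 μL total → factor 1830/130 = 14.077
Step 2: 180 μL + 18.3 mL = 18480 μL total → factor 18480/180 = 102.67
Step 3: 22-fold → factor 22
Step 4: 1.65 mL + 4700 μL = 6.35 mL total → factor 6.35/1.65 = 3.8485
Step 5: 0.42 mL brought to 2950 μL → factor 2.95/0.42 = 7.0238
Overall dilution factor = 14.077 × 102.67 × 22 × 3.8485 × 7.0238 = 8.5945 × 10^5
Final = 3.00 × 10^6 particles/mL / 8.5945 × 10^5 = 3.49 particles/mL

3.49 particles/mL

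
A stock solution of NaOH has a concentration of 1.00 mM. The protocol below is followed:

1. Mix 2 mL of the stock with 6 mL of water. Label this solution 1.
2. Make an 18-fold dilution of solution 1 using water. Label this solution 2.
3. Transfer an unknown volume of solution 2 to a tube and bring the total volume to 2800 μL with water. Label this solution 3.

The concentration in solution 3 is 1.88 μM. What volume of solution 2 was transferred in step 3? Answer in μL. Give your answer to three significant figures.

379 μL

Step 1: 2 mL + 6 mL = 8 mL total → factor 8/2 = 4
Step 2: 18-fold → factor 18
Step 3: v brought to 2800 μL → factor = 2800 μL/v
Product of known-step factors = 72
Overall factor = 1.00 mM / (1.88 μM) = 531.91
Step-3 factor = 531.91 / 72 = 7.3877
v = 2800 μL / 7.3877 = 379 μL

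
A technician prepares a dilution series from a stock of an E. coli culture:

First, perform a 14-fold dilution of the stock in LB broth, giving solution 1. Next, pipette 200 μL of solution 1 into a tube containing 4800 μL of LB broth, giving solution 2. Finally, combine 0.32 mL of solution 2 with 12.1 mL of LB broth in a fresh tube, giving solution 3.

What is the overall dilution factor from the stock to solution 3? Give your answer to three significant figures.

Step 1: 14-fold → factor 14
Step 2: 200 μL + 4800 μL = 5000 μL total → factor 5000/200 = 25
Step 3: 0.32 mL + 12.1 mL = 12.42 mL total → factor 12.42/0.32 = 38.812
Overall dilution factor = 14 × 25 × 38.812 = 13584

1.36 × 10^4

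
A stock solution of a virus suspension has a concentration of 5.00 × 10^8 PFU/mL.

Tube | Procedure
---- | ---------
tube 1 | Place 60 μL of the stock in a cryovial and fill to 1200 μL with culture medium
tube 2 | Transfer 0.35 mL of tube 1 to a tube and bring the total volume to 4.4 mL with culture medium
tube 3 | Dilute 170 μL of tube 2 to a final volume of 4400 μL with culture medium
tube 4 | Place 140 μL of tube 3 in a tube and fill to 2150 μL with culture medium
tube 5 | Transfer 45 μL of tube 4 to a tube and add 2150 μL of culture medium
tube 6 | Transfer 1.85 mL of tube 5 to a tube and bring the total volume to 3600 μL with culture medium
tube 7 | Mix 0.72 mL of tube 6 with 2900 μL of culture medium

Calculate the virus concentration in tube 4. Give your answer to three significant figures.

5.00 × 10^3 PFU/mL

Step 1: 60 μL brought to 1200 μL → factor 1200/60 = 20
Step 2: 0.35 mL brought to 4.4 mL → factor 4.4/0.35 = 12.571
Step 3: 170 μL brought to 4400 μL → factor 4400/170 = 25.882
Step 4: 140 μL brought to 2150 μL → factor 2150/140 = 15.357
Dilution factor through tube 4 = 20 × 12.571 × 25.882 × 15.357 = 99938
[tube 4] = 5.00 × 10^8 PFU/mL / 99938 = 5.00 × 10^3 PFU/mL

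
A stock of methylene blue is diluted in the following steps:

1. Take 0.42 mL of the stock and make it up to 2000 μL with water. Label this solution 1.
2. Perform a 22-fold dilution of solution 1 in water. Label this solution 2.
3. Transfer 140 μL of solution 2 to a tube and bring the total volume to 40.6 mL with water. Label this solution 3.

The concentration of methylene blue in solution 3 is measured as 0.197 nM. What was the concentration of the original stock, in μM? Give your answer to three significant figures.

Step 1: 0.42 mL brought to 2000 μL → factor 2/0.42 = 4.7619
Step 2: 22-fold → factor 22
Step 3: 140 μL brought to 40.6 mL → factor 40600/140 = 290
Overall dilution factor = 4.7619 × 22 × 290 = 30381
Stock = 0.197 nM × 30381 = 5985 nM = 5.99 μM

5.99 μM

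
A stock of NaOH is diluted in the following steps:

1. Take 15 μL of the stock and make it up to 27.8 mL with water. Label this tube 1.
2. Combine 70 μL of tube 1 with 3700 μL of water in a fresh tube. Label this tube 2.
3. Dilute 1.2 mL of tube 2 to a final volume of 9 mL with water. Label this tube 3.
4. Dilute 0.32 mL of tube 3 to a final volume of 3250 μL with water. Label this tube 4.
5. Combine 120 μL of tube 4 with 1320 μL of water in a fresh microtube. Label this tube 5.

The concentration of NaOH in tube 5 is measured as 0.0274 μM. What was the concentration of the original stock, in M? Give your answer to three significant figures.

Step 1: 15 μL brought to 27.8 mL → factor 27800/15 = 1853.3
Step 2: 70 μL + 3700 μL = 3770 μL total → factor 3770/70 = 53.857
Step 3: 1.2 mL brought to 9 mL → factor 9/1.2 = 7.5
Step 4: 0.32 mL brought to 3250 μL → factor 3.25/0.32 = 10.156
Step 5: 120 μL + 1320 μL = 1440 μL total → factor 1440/120 = 12
Overall dilution factor = 1853.3 × 53.857 × 7.5 × 10.156 × 12 = 9.1237 × 10^7
Stock = 0.0274 μM × 9.1237 × 10^7 = 2.500 × 10^6 μM = 2.50 M

2.50 M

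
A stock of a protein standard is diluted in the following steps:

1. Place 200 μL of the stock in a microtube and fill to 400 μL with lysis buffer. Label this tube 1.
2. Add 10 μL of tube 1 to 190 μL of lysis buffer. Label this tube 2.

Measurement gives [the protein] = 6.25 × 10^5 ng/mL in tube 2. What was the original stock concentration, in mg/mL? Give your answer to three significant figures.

25.0 mg/mL

Step 1: 200 μL brought to 400 μL → factor 400/200 = 2
Step 2: 10 μL + 190 μL = 200 μL total → factor 200/10 = 20
Overall dilution factor = 2 × 20 = 40
Stock = 6.25 × 10^5 ng/mL × 40 = 2.500 × 10^7 ng/mL = 25.0 mg/mL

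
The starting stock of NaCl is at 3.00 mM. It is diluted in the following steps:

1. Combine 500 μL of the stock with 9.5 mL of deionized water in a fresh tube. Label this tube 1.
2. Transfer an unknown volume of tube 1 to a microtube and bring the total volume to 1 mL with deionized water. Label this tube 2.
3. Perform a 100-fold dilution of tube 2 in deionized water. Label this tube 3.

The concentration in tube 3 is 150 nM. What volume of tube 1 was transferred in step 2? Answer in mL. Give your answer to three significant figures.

Step 1: 500 μL + 9.5 mL = 10000 μL total → factor 10000/500 = 20
Step 2: v brought to 1 mL → factor = 1 mL/v
Step 3: 100-fold → factor 100
Product of known-step factors = 2000
Overall factor = 3.00 mM / (150 nM) = 20000
Step-2 factor = 20000 / 2000 = 10
v = 1 mL / 10 = 0.100 mL

0.100 mL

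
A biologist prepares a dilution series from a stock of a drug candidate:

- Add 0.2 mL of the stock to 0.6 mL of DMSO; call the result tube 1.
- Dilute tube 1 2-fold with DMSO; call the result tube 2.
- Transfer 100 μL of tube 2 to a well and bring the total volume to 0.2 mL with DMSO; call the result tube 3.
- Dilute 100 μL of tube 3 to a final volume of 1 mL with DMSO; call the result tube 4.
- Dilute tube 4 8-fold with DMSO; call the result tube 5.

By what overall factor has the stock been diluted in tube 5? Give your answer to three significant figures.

Step 1: 0.2 mL + 0.6 mL = 0.8 mL total → factor 0.8/0.2 = 4
Step 2: 2-fold → factor 2
Step 3: 100 μL brought to 0.2 mL → factor 200/100 = 2
Step 4: 100 μL brought to 1 mL → factor 1000/100 = 10
Step 5: 8-fold → factor 8
Overall dilution factor = 4 × 2 × 2 × 10 × 8 = 1280

1.28 × 10^3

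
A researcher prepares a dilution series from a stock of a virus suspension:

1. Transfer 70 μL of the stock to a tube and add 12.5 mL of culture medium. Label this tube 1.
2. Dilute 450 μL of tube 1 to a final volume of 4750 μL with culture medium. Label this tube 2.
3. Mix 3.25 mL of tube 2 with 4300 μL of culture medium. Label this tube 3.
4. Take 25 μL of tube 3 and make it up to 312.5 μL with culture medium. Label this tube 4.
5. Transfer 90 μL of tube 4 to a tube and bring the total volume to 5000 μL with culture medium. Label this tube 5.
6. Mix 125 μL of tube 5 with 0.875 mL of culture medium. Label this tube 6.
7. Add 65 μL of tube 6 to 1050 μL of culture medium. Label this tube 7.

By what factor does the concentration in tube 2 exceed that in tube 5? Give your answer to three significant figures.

Step 1: 70 μL + 12.5 mL = 12570 μL total → factor 12570/70 = 179.57
Step 2: 450 μL brought to 4750 μL → factor 4750/450 = 10.556
Step 3: 3.25 mL + 4300 μL = 7.55 mL total → factor 7.55/3.25 = 2.3231
Step 4: 25 μL brought to 312.5 μL → factor 312.5/25 = 12.5
Step 5: 90 μL brought to 5000 μL → factor 5000/90 = 55.556
Dilution factor to tube 2 = 1895.5; to tube 5 = 3.0579 × 10^6
[tube 2]/[tube 5] = (factor to tube 5)/(factor to tube 2) = 3.0579 × 10^6/1895.5 = 1.61 × 10^3

1.61 × 10^3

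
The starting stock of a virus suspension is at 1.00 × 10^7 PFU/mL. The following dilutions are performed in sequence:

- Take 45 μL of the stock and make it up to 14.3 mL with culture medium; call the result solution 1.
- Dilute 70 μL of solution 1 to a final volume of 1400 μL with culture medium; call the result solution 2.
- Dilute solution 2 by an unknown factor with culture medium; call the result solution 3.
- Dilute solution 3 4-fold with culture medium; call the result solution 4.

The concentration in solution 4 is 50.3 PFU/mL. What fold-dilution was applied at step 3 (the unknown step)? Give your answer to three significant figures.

Step 1: 45 μL brought to 14.3 mL → factor 14300/45 = 317.78
Step 2: 70 μL brought to 1400 μL → factor 1400/70 = 20
Step 3: unknown factor x
Step 4: 4-fold → factor 4
Product of known-step factors = 25422
Overall factor = 1.00 × 10^7 PFU/mL / (50.3 PFU/mL) = 1.9881 × 10^5
x = 1.9881 × 10^5 / 25422 = 7.82

7.82-fold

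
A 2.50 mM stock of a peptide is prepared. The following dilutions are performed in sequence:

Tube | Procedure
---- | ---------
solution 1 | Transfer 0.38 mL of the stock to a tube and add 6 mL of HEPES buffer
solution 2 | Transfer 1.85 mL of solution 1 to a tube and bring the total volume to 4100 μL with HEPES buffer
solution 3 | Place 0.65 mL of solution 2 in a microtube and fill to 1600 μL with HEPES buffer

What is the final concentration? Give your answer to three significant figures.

0.0273 mM

Step 1: 0.38 mL + 6 mL = 6.38 mL total → factor 6.38/0.38 = 16.789
Step 2: 1.85 mL brought to 4100 μL → factor 4.1/1.85 = 2.2162
Step 3: 0.65 mL brought to 1600 μL → factor 1.6/0.65 = 2.4615
Overall dilution factor = 16.789 × 2.2162 × 2.4615 = 91.592
Final = 2.50 mM / 91.592 = 0.0273 mM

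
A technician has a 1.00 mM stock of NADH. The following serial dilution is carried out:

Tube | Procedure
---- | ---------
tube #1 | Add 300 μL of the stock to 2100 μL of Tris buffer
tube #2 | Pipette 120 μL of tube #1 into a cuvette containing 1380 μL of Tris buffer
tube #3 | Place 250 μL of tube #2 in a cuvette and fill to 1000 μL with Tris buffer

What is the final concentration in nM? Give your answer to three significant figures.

2.50 × 10^3 nM

Step 1: 300 μL + 2100 μL = 2400 μL total → factor 2400/300 = 8
Step 2: 120 μL + 1380 μL = 1500 μL total → factor 1500/120 = 12.5
Step 3: 250 μL brought to 1000 μL → factor 1000/250 = 4
Overall dilution factor = 8 × 12.5 × 4 = 400
Final = 1.00 mM / 400 = 0.002500 mM = 2.50 × 10^3 nM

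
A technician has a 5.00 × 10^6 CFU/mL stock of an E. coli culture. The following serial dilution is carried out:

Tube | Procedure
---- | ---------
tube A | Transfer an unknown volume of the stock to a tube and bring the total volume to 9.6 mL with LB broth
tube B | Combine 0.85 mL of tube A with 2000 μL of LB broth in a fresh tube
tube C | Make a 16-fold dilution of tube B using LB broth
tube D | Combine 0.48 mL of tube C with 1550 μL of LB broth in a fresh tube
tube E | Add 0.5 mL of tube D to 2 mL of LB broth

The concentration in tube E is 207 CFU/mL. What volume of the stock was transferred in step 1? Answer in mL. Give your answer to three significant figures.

0.451 mL

Step 1: v brought to 9.6 mL → factor = 9.6 mL/v
Step 2: 0.85 mL + 2000 μL = 2.85 mL total → factor 2.85/0.85 = 3.3529
Step 3: 16-fold → factor 16
Step 4: 0.48 mL + 1550 μL = 2.03 mL total → factor 2.03/0.48 = 4.2292
Step 5: 0.5 mL + 2 mL = 2.5 mL total → factor 2.5/0.5 = 5
Product of known-step factors = 1134.4
Overall factor = 5.00 × 10^6 CFU/mL / (207 CFU/mL) = 24155
Step-1 factor = 24155 / 1134.4 = 21.293
v = 9.6 mL / 21.293 = 0.451 mL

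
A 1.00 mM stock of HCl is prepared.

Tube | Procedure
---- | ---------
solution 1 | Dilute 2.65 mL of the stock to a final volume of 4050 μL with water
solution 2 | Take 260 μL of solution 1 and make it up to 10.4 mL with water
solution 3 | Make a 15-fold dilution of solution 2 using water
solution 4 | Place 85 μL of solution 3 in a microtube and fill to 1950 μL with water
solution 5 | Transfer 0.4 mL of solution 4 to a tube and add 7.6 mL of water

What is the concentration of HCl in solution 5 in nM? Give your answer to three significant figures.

Step 1: 2.65 mL brought to 4050 μL → factor 4.05/2.65 = 1.5283
Step 2: 260 μL brought to 10.4 mL → factor 10400/260 = 40
Step 3: 15-fold → factor 15
Step 4: 85 μL brought to 1950 μL → factor 1950/85 = 22.941
Step 5: 0.4 mL + 7.6 mL = 8 mL total → factor 8/0.4 = 20
Overall dilution factor = 1.5283 × 40 × 15 × 22.941 × 20 = 4.2073 × 10^5
Final = 1.00 mM / 4.2073 × 10^5 = 2.377 × 10^-6 mM = 2.38 nM

2.38 nM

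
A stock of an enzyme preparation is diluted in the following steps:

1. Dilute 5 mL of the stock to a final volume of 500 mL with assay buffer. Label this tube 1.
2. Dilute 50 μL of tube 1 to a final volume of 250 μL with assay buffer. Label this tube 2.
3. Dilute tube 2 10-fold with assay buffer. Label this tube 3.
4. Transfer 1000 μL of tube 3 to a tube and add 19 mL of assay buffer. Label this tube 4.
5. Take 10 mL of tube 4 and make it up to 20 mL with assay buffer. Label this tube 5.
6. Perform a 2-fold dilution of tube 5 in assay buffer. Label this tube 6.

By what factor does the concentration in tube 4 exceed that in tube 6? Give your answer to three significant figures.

Step 1: 5 mL brought to 500 mL → factor 500/5 = 100
Step 2: 50 μL brought to 250 μL → factor 250/50 = 5
Step 3: 10-fold → factor 10
Step 4: 1000 μL + 19 mL = 20000 μL total → factor 20000/1000 = 20
Step 5: 10 mL brought to 20 mL → factor 20/10 = 2
Step 6: 2-fold → factor 2
Dilution factor to tube 4 = 1 × 10^5; to tube 6 = 4 × 10^5
[tube 4]/[tube 6] = (factor to tube 6)/(factor to tube 4) = 4 × 10^5/1 × 10^5 = 4.00

4.00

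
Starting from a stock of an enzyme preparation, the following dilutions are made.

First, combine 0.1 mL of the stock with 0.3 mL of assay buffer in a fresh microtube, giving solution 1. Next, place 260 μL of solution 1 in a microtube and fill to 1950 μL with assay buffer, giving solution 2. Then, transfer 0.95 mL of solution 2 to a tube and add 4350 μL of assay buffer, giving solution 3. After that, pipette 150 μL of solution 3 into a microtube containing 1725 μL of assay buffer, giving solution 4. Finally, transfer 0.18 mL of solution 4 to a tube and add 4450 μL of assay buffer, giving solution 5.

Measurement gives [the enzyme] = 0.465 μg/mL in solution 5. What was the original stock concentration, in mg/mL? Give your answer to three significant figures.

Step 1: 0.1 mL + 0.3 mL = 0.4 mL total → factor 0.4/0.1 = 4
Step 2: 260 μL brought to 1950 μL → factor 1950/260 = 7.5
Step 3: 0.95 mL + 4350 μL = 5.3 mL total → factor 5.3/0.95 = 5.5789
Step 4: 150 μL + 1725 μL = 1875 μL total → factor 1875/150 = 12.5
Step 5: 0.18 mL + 4450 μL = 4.63 mL total → factor 4.63/0.18 = 25.722
Overall dilution factor = 4 × 7.5 × 5.5789 × 12.5 × 25.722 = 53814
Stock = 0.465 μg/mL × 53814 = 2.502 × 10^4 μg/mL = 25.0 mg/mL

25.0 mg/mL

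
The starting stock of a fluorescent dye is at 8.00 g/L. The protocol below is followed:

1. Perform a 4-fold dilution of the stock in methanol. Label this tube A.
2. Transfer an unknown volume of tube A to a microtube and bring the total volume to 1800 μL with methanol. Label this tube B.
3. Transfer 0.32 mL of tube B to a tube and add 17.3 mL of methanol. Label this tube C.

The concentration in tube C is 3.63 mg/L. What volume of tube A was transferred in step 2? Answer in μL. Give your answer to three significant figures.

Step 1: 4-fold → factor 4
Step 2: v brought to 1800 μL → factor = 1800 μL/v
Step 3: 0.32 mL + 17.3 mL = 17.62 mL total → factor 17.62/0.32 = 55.062
Product of known-step factors = 220.25
Overall factor = 8.00 g/L / (3.63 mg/L) = 2203.9
Step-2 factor = 2203.9 / 220.25 = 10.006
v = 1800 μL / 10.006 = 180 μL

180 μL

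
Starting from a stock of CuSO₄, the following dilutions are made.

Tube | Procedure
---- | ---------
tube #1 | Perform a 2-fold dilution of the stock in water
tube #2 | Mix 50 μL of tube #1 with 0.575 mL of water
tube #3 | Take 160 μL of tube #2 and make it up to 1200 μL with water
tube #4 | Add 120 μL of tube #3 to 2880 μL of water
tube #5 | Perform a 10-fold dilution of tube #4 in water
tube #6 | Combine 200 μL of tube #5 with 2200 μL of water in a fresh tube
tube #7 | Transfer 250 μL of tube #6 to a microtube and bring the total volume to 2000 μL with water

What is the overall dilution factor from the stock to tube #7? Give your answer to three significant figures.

4.50 × 10^6

Step 1: 2-fold → factor 2
Step 2: 50 μL + 0.575 mL = 625 μL total → factor 625/50 = 12.5
Step 3: 160 μL brought to 1200 μL → factor 1200/160 = 7.5
Step 4: 120 μL + 2880 μL = 3000 μL total → factor 3000/120 = 25
Step 5: 10-fold → factor 10
Step 6: 200 μL + 2200 μL = 2400 μL total → factor 2400/200 = 12
Step 7: 250 μL brought to 2000 μL → factor 2000/250 = 8
Overall dilution factor = 2 × 12.5 × 7.5 × 25 × 10 × 12 × 8 = 4.5 × 10^6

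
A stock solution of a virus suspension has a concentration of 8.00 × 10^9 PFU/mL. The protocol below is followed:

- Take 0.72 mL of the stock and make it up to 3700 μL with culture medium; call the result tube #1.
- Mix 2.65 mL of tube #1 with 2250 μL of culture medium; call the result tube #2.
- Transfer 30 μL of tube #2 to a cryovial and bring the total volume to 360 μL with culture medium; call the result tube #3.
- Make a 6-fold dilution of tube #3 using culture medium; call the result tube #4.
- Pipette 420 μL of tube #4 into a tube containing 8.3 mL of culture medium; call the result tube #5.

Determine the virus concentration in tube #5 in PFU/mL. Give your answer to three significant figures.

5.63 × 10^5 PFU/mL

Step 1: 0.72 mL brought to 3700 μL → factor 3.7/0.72 = 5.1389
Step 2: 2.65 mL + 2250 μL = 4.9 mL total → factor 4.9/2.65 = 1.8491
Step 3: 30 μL brought to 360 μL → factor 360/30 = 12
Step 4: 6-fold → factor 6
Step 5: 420 μL + 8.3 mL = 8720 μL total → factor 8720/420 = 20.762
Overall dilution factor = 5.1389 × 1.8491 × 12 × 6 × 20.762 = 14204
Final = 8.00 × 10^9 PFU/mL / 14204 = 5.63 × 10^5 PFU/mL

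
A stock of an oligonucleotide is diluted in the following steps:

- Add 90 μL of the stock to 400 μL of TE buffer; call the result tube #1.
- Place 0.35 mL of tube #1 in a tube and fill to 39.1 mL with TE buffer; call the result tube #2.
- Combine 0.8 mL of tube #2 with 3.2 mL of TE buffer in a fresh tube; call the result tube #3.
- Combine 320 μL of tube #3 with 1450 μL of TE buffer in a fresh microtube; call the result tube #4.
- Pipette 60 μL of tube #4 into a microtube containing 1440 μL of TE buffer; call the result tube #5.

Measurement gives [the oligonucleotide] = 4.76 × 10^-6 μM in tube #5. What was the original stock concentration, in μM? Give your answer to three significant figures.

Step 1: 90 μL + 400 μL = 490 μL total → factor 490/90 = 5.4444
Step 2: 0.35 mL brought to 39.1 mL → factor 39.1/0.35 = 111.71
Step 3: 0.8 mL + 3.2 mL = 4 mL total → factor 4/0.8 = 5
Step 4: 320 μL + 1450 μL = 1770 μL total → factor 1770/320 = 5.5312
Step 5: 60 μL + 1440 μL = 1500 μL total → factor 1500/60 = 25
Overall dilution factor = 5.4444 × 111.71 × 5 × 5.5312 × 25 = 4.2053 × 10^5
Stock = 4.76 × 10^-6 μM × 4.2053 × 10^5 = 2.00 μM

2.00 μM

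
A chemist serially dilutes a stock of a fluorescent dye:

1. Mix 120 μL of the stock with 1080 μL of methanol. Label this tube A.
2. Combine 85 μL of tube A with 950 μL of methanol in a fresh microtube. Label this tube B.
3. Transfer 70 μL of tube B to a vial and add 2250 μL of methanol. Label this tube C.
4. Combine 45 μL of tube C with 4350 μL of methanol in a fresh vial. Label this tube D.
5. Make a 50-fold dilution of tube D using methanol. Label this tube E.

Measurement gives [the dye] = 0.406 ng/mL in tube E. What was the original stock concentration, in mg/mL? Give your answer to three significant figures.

8.00 mg/mL

Step 1: 120 μL + 1080 μL = 1200 μL total → factor 1200/120 = 10
Step 2: 85 μL + 950 μL = 1035 μL total → factor 1035/85 = 12.176
Step 3: 70 μL + 2250 μL = 2320 μL total → factor 2320/70 = 33.143
Step 4: 45 μL + 4350 μL = 4395 μL total → factor 4395/45 = 97.667
Step 5: 50-fold → factor 50
Overall dilution factor = 10 × 12.176 × 33.143 × 97.667 × 50 = 1.9707 × 10^7
Stock = 0.406 ng/mL × 1.9707 × 10^7 = 8.001 × 10^6 ng/mL = 8.00 mg/mL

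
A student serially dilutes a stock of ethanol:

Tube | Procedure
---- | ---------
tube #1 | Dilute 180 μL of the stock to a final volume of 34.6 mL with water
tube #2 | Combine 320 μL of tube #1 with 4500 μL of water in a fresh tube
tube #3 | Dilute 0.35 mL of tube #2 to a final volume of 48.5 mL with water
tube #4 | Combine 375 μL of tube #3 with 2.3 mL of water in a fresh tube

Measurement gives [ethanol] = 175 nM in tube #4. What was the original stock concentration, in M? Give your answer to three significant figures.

Step 1: 180 μL brought to 34.6 mL → factor 34600/180 = 192.22
Step 2: 320 μL + 4500 μL = 4820 μL total → factor 4820/320 = 15.062
Step 3: 0.35 mL brought to 48.5 mL → factor 48.5/0.35 = 138.57
Step 4: 375 μL + 2.3 mL = 2675 μL total → factor 2675/375 = 7.1333
Overall dilution factor = 192.22 × 15.062 × 138.57 × 7.1333 = 2.862 × 10^6
Stock = 175 nM × 2.862 × 10^6 = 5.008 × 10^8 nM = 0.501 M

0.501 M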